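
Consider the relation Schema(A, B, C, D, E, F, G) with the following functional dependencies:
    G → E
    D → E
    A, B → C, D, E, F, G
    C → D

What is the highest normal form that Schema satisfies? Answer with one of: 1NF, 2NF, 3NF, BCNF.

2NF

Candidate key: {A, B}. Prime attributes: {A, B}.
G → E breaks BCNF: {G}⁺ = {E, G}, so {G} is not a superkey.
G → E has non-prime {E} on the right and a non-superkey on the left, so 3NF fails.
Checking every proper subset of each key, none determines a non-prime attribute — 2NF is satisfied.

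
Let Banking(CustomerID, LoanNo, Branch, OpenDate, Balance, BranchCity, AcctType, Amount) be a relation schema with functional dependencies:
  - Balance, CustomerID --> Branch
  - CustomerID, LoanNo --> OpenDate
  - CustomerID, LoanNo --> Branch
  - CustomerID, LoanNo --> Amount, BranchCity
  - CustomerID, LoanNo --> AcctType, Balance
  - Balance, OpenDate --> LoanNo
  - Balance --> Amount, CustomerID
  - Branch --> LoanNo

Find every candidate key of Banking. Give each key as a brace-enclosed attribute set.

{Balance}, {Branch, CustomerID}, {CustomerID, LoanNo}

{Balance}⁺ = {AcctType, Amount, Balance, Branch, BranchCity, CustomerID, LoanNo, OpenDate} — all of the relation — so {Balance} is a candidate key.
{Branch, CustomerID}⁺ = {AcctType, Amount, Balance, Branch, BranchCity, CustomerID, LoanNo, OpenDate} — all of the relation — so {Branch, CustomerID} is a candidate key.
{CustomerID, LoanNo}⁺ = {AcctType, Amount, Balance, Branch, BranchCity, CustomerID, LoanNo, OpenDate} — all of the relation — so {CustomerID, LoanNo} is a candidate key.
No proper subset of any of these is a key, and no other minimal superkey exists.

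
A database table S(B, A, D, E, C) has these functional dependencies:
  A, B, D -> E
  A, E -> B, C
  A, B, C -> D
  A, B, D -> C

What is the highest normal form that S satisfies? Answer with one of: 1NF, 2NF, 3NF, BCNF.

BCNF

Candidate keys: {A, B, C}, {A, B, D}, {A, E}. Prime attributes: {A, B, C, D, E}.
The left-hand side of every FD is a superkey, so BCNF is satisfied.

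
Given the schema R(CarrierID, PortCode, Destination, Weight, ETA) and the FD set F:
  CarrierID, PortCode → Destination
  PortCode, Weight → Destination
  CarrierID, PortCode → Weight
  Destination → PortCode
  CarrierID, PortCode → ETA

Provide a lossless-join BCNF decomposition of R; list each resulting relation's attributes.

Candidate keys of the original relation: {CarrierID, Destination}, {CarrierID, PortCode}.
In {CarrierID, Destination, ETA, PortCode, Weight}, {PortCode, Weight} is not a superkey ({PortCode, Weight}⁺ restricted to this set is {Destination, PortCode, Weight}), so split on PortCode, Weight → Destination into {Destination, PortCode, Weight} and {CarrierID, ETA, PortCode, Weight}.
In {Destination, PortCode, Weight}, {Destination} is not a superkey ({Destination}⁺ restricted to this set is {Destination, PortCode}), so split on Destination → PortCode into {Destination, PortCode} and {Destination, Weight}.
{Destination, PortCode} has no BCNF violation.
{Destination, Weight} has no BCNF violation.
{CarrierID, ETA, PortCode, Weight} has no BCNF violation.

{CarrierID, ETA, PortCode, Weight}; {Destination, PortCode}; {Destination, Weight}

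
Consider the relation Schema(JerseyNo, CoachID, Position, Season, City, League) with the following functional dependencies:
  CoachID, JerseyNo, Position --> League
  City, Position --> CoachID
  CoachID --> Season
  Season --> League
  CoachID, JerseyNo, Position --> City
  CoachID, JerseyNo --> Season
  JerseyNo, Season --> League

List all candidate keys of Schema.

{City, JerseyNo, Position}, {CoachID, JerseyNo, Position}

Attributes never on any right-hand side: {JerseyNo, Position} — every candidate key must contain all of them.
{City, JerseyNo, Position}⁺ = {City, CoachID, JerseyNo, League, Position, Season}, which is every attribute, so {City, JerseyNo, Position} is a candidate key.
{CoachID, JerseyNo, Position}⁺ = {City, CoachID, JerseyNo, League, Position, Season}, which is every attribute, so {CoachID, JerseyNo, Position} is a candidate key.
These are minimal and exhaustive — every other superkey contains one of them.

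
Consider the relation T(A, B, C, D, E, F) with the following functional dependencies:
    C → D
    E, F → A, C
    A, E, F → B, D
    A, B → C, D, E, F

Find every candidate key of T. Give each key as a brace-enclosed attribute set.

{A, B}, {E, F}

{A, B}⁺ = {A, B, C, D, E, F} — all of the relation — so {A, B} is a candidate key.
{E, F}⁺ = {A, B, C, D, E, F} — all of the relation — so {E, F} is a candidate key.
These are minimal and exhaustive — every other superkey contains one of them.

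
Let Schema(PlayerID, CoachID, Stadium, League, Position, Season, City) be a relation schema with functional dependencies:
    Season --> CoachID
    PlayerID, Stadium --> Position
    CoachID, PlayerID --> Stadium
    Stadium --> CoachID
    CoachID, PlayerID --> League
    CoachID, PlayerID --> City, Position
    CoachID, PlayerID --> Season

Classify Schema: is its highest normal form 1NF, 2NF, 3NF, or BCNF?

Candidate keys: {CoachID, PlayerID}, {PlayerID, Season}, {PlayerID, Stadium}. Prime attributes: {CoachID, PlayerID, Season, Stadium}.
Season --> CoachID breaks BCNF: {Season}⁺ = {CoachID, Season}, so {Season} is not a superkey.
Its right-hand attributes {CoachID} are all prime, as are those of every other non-superkey FD — the relation is in 3NF.

3NF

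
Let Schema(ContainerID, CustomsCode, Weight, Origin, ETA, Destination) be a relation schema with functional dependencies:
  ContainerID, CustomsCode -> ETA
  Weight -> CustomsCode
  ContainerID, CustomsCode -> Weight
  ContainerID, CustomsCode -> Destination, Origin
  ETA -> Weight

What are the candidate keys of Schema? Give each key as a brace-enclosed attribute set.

{ContainerID, CustomsCode}, {ContainerID, ETA}, {ContainerID, Weight}

{ContainerID} never appears on the right of any FD, so every key must include it.
Closure of {ContainerID, CustomsCode} is {ContainerID, CustomsCode, Destination, ETA, Origin, Weight}, the whole schema; {ContainerID, CustomsCode} is a candidate key.
Closure of {ContainerID, ETA} is {ContainerID, CustomsCode, Destination, ETA, Origin, Weight}, the whole schema; {ContainerID, ETA} is a candidate key.
Closure of {ContainerID, Weight} is {ContainerID, CustomsCode, Destination, ETA, Origin, Weight}, the whole schema; {ContainerID, Weight} is a candidate key.
Any other superkey properly contains one of these, so there are no further candidate keys.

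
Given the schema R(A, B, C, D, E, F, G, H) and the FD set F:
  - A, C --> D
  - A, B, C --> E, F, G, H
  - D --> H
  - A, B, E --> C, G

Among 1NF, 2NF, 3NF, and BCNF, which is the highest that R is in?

Candidate keys: {A, B, C}, {A, B, E}. Prime attributes: {A, B, C, E}.
A, C --> D breaks BCNF: {A, C}⁺ = {A, C, D, H}, so {A, C} is not a superkey.
A, C --> D has non-prime {D} on the right and a non-superkey on the left, so 3NF fails.
The proper key subset {A, C} of {A, B, C} determines non-prime {D, H}, so the relation is not even in 2NF.

1NF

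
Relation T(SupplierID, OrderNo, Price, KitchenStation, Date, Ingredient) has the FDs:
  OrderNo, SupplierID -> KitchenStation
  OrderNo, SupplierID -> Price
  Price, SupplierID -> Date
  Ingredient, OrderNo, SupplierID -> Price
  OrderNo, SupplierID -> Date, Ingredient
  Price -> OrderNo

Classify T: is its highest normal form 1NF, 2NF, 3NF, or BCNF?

Candidate keys: {OrderNo, SupplierID}, {Price, SupplierID}. Prime attributes: {OrderNo, Price, SupplierID}.
Price -> OrderNo: {Price}⁺ = {OrderNo, Price}, which is not all of the attributes, so the left side is not a superkey — BCNF is violated.
Its right-hand attributes {OrderNo} are all prime, as are those of every other non-superkey FD — the relation is in 3NF.

3NF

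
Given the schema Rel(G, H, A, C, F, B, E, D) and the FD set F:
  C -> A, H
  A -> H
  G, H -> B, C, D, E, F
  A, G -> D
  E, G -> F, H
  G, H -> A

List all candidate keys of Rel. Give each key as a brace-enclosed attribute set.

No FD produces {G}, so it must be in every candidate key.
Closure of {A, G} is {A, B, C, D, E, F, G, H}, the whole schema; {A, G} is a candidate key.
Closure of {C, G} is {A, B, C, D, E, F, G, H}, the whole schema; {C, G} is a candidate key.
Closure of {E, G} is {A, B, C, D, E, F, G, H}, the whole schema; {E, G} is a candidate key.
Closure of {G, H} is {A, B, C, D, E, F, G, H}, the whole schema; {G, H} is a candidate key.
Any other superkey properly contains one of these, so there are no further candidate keys.

{A, G}, {C, G}, {E, G}, {G, H}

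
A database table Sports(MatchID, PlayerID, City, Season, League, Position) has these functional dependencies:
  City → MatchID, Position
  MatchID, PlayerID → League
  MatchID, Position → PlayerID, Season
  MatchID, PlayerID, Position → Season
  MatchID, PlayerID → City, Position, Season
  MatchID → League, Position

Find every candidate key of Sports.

Closure of {City} is {City, League, MatchID, PlayerID, Position, Season}, the whole schema; {City} is a candidate key.
Closure of {MatchID} is {City, League, MatchID, PlayerID, Position, Season}, the whole schema; {MatchID} is a candidate key.
Any other superkey properly contains one of these, so there are no further candidate keys.

{City}, {MatchID}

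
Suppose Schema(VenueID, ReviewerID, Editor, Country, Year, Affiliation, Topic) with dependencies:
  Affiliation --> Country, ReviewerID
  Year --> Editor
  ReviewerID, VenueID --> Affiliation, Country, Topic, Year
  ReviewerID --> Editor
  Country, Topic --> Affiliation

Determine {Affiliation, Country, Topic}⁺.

Start with {Affiliation, Country, Topic}.
Affiliation --> Country, ReviewerID applies; add {ReviewerID} → now {Affiliation, Country, ReviewerID, Topic}.
ReviewerID --> Editor applies; add {Editor} → now {Affiliation, Country, Editor, ReviewerID, Topic}.
No further FD applies.

{Affiliation, Country, Editor, ReviewerID, Topic}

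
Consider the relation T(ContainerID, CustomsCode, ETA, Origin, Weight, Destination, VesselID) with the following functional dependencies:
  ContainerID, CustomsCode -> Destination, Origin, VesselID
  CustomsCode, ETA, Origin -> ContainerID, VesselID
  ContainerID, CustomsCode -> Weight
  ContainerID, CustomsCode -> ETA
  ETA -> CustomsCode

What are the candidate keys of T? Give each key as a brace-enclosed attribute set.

{ContainerID, CustomsCode}⁺ = {ContainerID, CustomsCode, Destination, ETA, Origin, VesselID, Weight}, which is every attribute, so {ContainerID, CustomsCode} is a candidate key.
{ContainerID, ETA}⁺ = {ContainerID, CustomsCode, Destination, ETA, Origin, VesselID, Weight}, which is every attribute, so {ContainerID, ETA} is a candidate key.
{ETA, Origin}⁺ = {ContainerID, CustomsCode, Destination, ETA, Origin, VesselID, Weight}, which is every attribute, so {ETA, Origin} is a candidate key.
Any other superkey properly contains one of these, so there are no further candidate keys.

{ContainerID, CustomsCode}, {ContainerID, ETA}, {ETA, Origin}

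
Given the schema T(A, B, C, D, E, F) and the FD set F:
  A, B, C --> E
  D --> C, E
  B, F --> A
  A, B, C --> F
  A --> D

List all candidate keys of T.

No FD produces {B}, so it must be in every candidate key.
{A, B}⁺ = {A, B, C, D, E, F}, which is every attribute, so {A, B} is a candidate key.
{B, F}⁺ = {A, B, C, D, E, F}, which is every attribute, so {B, F} is a candidate key.
No proper subset of any of these is a key, and no other minimal superkey exists.

{A, B}, {B, F}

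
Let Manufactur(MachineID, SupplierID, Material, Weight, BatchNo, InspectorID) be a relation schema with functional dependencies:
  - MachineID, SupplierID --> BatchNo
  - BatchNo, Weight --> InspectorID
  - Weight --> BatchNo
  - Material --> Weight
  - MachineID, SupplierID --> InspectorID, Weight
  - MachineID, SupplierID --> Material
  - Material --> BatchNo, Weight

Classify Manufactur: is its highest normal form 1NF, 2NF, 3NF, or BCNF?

2NF

Candidate key: {MachineID, SupplierID}. Prime attributes: {MachineID, SupplierID}.
BatchNo, Weight --> InspectorID breaks BCNF: {BatchNo, Weight}⁺ = {BatchNo, InspectorID, Weight}, so {BatchNo, Weight} is not a superkey.
BatchNo, Weight --> InspectorID has non-prime {InspectorID} on the right and a non-superkey on the left, so 3NF fails.
No proper subset of a key has a non-prime attribute in its closure, so there is no partial dependency; 2NF holds.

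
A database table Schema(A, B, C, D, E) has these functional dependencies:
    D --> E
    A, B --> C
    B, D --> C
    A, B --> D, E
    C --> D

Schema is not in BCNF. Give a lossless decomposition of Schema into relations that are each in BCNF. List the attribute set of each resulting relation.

Candidate key of the original relation: {A, B}.
In {A, B, C, D, E}, {D} is not a superkey ({D}⁺ restricted to this set is {D, E}), so split on D --> E into {D, E} and {A, B, C, D}.
{D, E} is in BCNF.
In {A, B, C, D}, {B, D} is not a superkey ({B, D}⁺ restricted to this set is {B, C, D}), so split on B, D --> C into {B, C, D} and {A, B, D}.
In {B, C, D}, {C} is not a superkey ({C}⁺ restricted to this set is {C, D}), so split on C --> D into {C, D} and {B, C}.
{C, D} is in BCNF.
{B, C} is in BCNF.
{A, B, D} is in BCNF.

{A, B, D}; {B, C}; {C, D}; {D, E}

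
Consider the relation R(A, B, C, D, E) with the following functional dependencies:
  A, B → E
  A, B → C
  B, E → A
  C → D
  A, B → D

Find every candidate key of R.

{B} never appears on the right of any FD, so every key must include it.
{A, B}⁺ = {A, B, C, D, E} — all of the relation — so {A, B} is a candidate key.
{B, E}⁺ = {A, B, C, D, E} — all of the relation — so {B, E} is a candidate key.
No proper subset of any of these is a key, and no other minimal superkey exists.

{A, B}, {B, E}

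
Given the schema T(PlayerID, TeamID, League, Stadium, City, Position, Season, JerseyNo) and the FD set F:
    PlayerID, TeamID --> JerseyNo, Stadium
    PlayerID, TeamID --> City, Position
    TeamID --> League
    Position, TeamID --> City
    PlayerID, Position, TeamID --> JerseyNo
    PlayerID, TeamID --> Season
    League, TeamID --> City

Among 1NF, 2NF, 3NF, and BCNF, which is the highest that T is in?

1NF

Candidate key: {PlayerID, TeamID}. Prime attributes: {PlayerID, TeamID}.
TeamID --> League: {TeamID}⁺ = {City, League, TeamID}, which is not all of the attributes, so the left side is not a superkey — BCNF is violated.
TeamID --> League has non-prime {League} on the right and a non-superkey on the left, so 3NF fails.
Since {TeamID} ⊂ {PlayerID, TeamID} and {TeamID}⁺ ⊇ {City, League} with {City, League} non-prime, there is a partial dependency; 2NF fails.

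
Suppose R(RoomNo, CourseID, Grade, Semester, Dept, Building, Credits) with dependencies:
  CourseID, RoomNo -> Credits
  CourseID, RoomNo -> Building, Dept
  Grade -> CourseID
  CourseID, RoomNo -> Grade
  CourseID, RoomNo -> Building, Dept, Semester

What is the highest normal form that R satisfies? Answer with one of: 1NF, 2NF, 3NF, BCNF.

Candidate keys: {CourseID, RoomNo}, {Grade, RoomNo}. Prime attributes: {CourseID, Grade, RoomNo}.
For Grade -> CourseID we have {Grade}⁺ = {CourseID, Grade}; {Grade} is not a superkey, so BCNF fails.
Since {CourseID} ⊆ prime attributes and every other non-superkey FD also has a prime right side, the schema is in 3NF.

3NF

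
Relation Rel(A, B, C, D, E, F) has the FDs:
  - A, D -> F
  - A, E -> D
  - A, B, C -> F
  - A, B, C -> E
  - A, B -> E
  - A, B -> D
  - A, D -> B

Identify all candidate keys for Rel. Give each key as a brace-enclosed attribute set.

No FD produces {A, C}, so they must be in every candidate key.
Closure of {A, B, C} is {A, B, C, D, E, F}, the whole schema; {A, B, C} is a candidate key.
Closure of {A, C, D} is {A, B, C, D, E, F}, the whole schema; {A, C, D} is a candidate key.
Closure of {A, C, E} is {A, B, C, D, E, F}, the whole schema; {A, C, E} is a candidate key.
No proper subset of any of these is a key, and no other minimal superkey exists.

{A, B, C}, {A, C, D}, {A, C, E}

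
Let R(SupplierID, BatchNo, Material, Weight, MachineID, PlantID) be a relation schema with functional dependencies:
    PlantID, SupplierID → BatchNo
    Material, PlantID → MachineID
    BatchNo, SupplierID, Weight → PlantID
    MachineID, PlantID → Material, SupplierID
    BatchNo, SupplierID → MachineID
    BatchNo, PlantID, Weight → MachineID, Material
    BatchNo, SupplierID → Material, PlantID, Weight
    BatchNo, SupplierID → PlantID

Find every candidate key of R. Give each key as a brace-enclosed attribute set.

{BatchNo, SupplierID}⁺ = {BatchNo, MachineID, Material, PlantID, SupplierID, Weight}, which is every attribute, so {BatchNo, SupplierID} is a candidate key.
{MachineID, PlantID}⁺ = {BatchNo, MachineID, Material, PlantID, SupplierID, Weight}, which is every attribute, so {MachineID, PlantID} is a candidate key.
{Material, PlantID}⁺ = {BatchNo, MachineID, Material, PlantID, SupplierID, Weight}, which is every attribute, so {Material, PlantID} is a candidate key.
{PlantID, SupplierID}⁺ = {BatchNo, MachineID, Material, PlantID, SupplierID, Weight}, which is every attribute, so {PlantID, SupplierID} is a candidate key.
{BatchNo, PlantID, Weight}⁺ = {BatchNo, MachineID, Material, PlantID, SupplierID, Weight}, which is every attribute, so {BatchNo, PlantID, Weight} is a candidate key.
Any other superkey properly contains one of these, so there are no further candidate keys.

{BatchNo, PlantID, Weight}, {BatchNo, SupplierID}, {MachineID, PlantID}, {Material, PlantID}, {PlantID, SupplierID}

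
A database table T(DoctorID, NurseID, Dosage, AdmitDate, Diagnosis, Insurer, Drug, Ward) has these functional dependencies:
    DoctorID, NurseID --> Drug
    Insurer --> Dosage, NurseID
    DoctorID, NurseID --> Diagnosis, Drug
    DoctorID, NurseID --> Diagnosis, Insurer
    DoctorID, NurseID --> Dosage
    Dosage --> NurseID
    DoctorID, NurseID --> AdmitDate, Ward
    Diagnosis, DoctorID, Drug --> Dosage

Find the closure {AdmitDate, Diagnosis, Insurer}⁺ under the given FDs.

{AdmitDate, Diagnosis, Dosage, Insurer, NurseID}

Start with {AdmitDate, Diagnosis, Insurer}.
Insurer --> Dosage, NurseID applies; add {Dosage, NurseID} → now {AdmitDate, Diagnosis, Dosage, Insurer, NurseID}.
No further FD applies.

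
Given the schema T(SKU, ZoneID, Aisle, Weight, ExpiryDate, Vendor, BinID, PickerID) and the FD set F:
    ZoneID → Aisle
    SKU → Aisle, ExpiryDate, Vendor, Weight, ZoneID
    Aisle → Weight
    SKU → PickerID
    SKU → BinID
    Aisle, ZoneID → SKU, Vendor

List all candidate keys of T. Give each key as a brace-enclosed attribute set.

{SKU}, {ZoneID}

Closure of {SKU} is {Aisle, BinID, ExpiryDate, PickerID, SKU, Vendor, Weight, ZoneID}, the whole schema; {SKU} is a candidate key.
Closure of {ZoneID} is {Aisle, BinID, ExpiryDate, PickerID, SKU, Vendor, Weight, ZoneID}, the whole schema; {ZoneID} is a candidate key.
These are minimal and exhaustive — every other superkey contains one of them.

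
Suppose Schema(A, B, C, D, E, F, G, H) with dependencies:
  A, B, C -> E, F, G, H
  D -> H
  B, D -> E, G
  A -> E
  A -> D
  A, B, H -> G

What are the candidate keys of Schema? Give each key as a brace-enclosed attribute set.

{A, B, C} never appear on the right of any FD, so every key must include all of them.
{A, B, C} is a candidate key since {A, B, C}⁺ = {A, B, C, D, E, F, G, H} covers every attribute.
No smaller or unrelated set reaches every attribute, so there are no other keys.

{A, B, C}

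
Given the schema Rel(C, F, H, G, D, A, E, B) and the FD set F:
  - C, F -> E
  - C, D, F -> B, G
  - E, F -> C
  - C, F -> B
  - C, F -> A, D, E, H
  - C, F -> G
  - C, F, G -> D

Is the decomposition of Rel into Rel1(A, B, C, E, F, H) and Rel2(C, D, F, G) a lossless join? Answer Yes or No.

Yes

Common attributes: {C, F}; their closure is {A, B, C, D, E, F, G, H}.
Since Rel1 ⊆ {A, B, C, D, E, F, G, H}, the intersection is a superkey of Rel1; the decomposition is lossless.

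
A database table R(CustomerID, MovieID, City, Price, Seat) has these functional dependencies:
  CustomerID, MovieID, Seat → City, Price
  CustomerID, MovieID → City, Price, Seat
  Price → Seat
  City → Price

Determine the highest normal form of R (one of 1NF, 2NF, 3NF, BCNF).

Candidate key: {CustomerID, MovieID}. Prime attributes: {CustomerID, MovieID}.
Price → Seat: {Price}⁺ = {Price, Seat}, which is not all of the attributes, so the left side is not a superkey — BCNF is violated.
Price → Seat has non-prime {Seat} on the right and a non-superkey on the left, so 3NF fails.
No non-prime attribute depends on a proper subset of any candidate key, so 2NF holds.

2NF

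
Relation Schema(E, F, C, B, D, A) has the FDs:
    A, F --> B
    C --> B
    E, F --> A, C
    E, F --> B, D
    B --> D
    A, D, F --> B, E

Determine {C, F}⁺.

{B, C, D, F}

Start with {C, F}.
C --> B applies; add {B} → now {B, C, F}.
B --> D applies; add {D} → now {B, C, D, F}.
No further FD applies.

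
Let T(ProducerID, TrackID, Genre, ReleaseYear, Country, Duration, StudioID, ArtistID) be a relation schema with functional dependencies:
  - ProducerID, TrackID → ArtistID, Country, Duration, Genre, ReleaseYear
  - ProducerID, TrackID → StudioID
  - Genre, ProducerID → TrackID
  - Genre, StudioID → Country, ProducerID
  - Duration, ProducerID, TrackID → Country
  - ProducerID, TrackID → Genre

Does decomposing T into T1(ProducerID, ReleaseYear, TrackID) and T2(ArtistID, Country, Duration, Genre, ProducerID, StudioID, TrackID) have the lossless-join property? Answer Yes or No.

Yes

The shared attributes are {ProducerID, TrackID} and {ProducerID, TrackID}⁺ = {ArtistID, Country, Duration, Genre, ProducerID, ReleaseYear, StudioID, TrackID}.
T1 is contained in that closure, so T1 ∩ T2 → T1 holds and the join is lossless.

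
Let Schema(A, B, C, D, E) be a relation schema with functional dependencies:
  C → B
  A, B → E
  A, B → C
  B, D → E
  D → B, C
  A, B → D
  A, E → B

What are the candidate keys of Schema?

{A, B}, {A, C}, {A, D}, {A, E}

Attributes never on any right-hand side: {A} — every candidate key must contain it.
{A, B} is a candidate key since {A, B}⁺ = {A, B, C, D, E} covers every attribute.
{A, C} is a candidate key since {A, C}⁺ = {A, B, C, D, E} covers every attribute.
{A, D} is a candidate key since {A, D}⁺ = {A, B, C, D, E} covers every attribute.
{A, E} is a candidate key since {A, E}⁺ = {A, B, C, D, E} covers every attribute.
No proper subset of any of these is a key, and no other minimal superkey exists.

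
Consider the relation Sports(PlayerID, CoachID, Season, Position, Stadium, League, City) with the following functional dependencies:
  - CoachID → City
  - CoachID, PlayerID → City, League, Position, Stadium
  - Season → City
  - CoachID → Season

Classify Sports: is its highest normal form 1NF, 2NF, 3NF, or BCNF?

1NF

Candidate key: {CoachID, PlayerID}. Prime attributes: {CoachID, PlayerID}.
CoachID → City: {CoachID}⁺ = {City, CoachID, Season}, which is not all of the attributes, so the left side is not a superkey — BCNF is violated.
CoachID → City has non-prime {City} on the right and a non-superkey on the left, so 3NF fails.
The proper key subset {CoachID} of {CoachID, PlayerID} determines non-prime {City, Season}, so the relation is not even in 2NF.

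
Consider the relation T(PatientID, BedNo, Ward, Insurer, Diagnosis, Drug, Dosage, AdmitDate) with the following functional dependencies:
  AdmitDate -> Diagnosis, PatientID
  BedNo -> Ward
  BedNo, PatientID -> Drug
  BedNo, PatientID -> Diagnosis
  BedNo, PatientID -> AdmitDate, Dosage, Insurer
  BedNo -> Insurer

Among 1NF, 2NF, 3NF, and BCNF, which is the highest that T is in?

Candidate keys: {AdmitDate, BedNo}, {BedNo, PatientID}. Prime attributes: {AdmitDate, BedNo, PatientID}.
AdmitDate -> Diagnosis, PatientID breaks BCNF: {AdmitDate}⁺ = {AdmitDate, Diagnosis, PatientID}, so {AdmitDate} is not a superkey.
AdmitDate -> Diagnosis, PatientID has non-prime {Diagnosis} on the right and a non-superkey on the left, so 3NF fails.
Since {AdmitDate} ⊂ {AdmitDate, BedNo} and {AdmitDate}⁺ ⊇ {Diagnosis} with {Diagnosis} non-prime, there is a partial dependency; 2NF fails.

1NF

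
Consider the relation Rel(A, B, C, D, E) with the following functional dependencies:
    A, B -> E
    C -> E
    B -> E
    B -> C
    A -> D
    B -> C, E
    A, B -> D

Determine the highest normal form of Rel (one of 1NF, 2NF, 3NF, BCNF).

1NF

Candidate key: {A, B}. Prime attributes: {A, B}.
C -> E breaks BCNF: {C}⁺ = {C, E}, so {C} is not a superkey.
C -> E determines the non-prime attribute {E} from a non-superkey — 3NF is violated.
The proper key subset {A} of {A, B} determines non-prime {D}, so the relation is not even in 2NF.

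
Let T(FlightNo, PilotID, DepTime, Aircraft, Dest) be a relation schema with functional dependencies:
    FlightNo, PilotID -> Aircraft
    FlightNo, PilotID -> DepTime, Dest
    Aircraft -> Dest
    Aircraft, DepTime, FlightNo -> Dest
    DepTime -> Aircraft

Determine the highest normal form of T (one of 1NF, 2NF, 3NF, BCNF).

2NF

Candidate key: {FlightNo, PilotID}. Prime attributes: {FlightNo, PilotID}.
Aircraft -> Dest breaks BCNF: {Aircraft}⁺ = {Aircraft, Dest}, so {Aircraft} is not a superkey.
Because {Dest} is non-prime and the left side of Aircraft -> Dest is not a superkey, the relation is not in 3NF.
No non-prime attribute depends on a proper subset of any candidate key, so 2NF holds.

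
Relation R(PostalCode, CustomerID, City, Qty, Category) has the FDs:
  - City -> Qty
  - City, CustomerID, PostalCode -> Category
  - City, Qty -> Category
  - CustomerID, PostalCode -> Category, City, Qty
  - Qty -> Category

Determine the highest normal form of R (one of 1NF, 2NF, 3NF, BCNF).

2NF

Candidate key: {CustomerID, PostalCode}. Prime attributes: {CustomerID, PostalCode}.
City -> Qty: {City}⁺ = {Category, City, Qty}, which is not all of the attributes, so the left side is not a superkey — BCNF is violated.
City -> Qty has non-prime {Qty} on the right and a non-superkey on the left, so 3NF fails.
No non-prime attribute depends on a proper subset of any candidate key, so 2NF holds.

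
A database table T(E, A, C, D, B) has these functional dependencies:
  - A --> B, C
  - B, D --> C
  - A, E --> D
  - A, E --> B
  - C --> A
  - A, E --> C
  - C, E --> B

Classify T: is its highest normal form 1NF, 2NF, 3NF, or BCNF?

Candidate keys: {A, E}, {B, D, E}, {C, E}. Prime attributes: {A, B, C, D, E}.
For A --> B, C we have {A}⁺ = {A, B, C}; {A} is not a superkey, so BCNF fails.
Since {B, C} ⊆ prime attributes and every other non-superkey FD also has a prime right side, the schema is in 3NF.

3NF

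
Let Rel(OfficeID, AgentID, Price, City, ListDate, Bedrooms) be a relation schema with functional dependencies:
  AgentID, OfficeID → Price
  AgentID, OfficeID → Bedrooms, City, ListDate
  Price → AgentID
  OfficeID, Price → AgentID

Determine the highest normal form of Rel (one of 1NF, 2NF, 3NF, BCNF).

3NF

Candidate keys: {AgentID, OfficeID}, {OfficeID, Price}. Prime attributes: {AgentID, OfficeID, Price}.
For Price → AgentID we have {Price}⁺ = {AgentID, Price}; {Price} is not a superkey, so BCNF fails.
But every attribute on its right side ({AgentID}) is prime, and the same holds for every other non-superkey FD, so 3NF still holds.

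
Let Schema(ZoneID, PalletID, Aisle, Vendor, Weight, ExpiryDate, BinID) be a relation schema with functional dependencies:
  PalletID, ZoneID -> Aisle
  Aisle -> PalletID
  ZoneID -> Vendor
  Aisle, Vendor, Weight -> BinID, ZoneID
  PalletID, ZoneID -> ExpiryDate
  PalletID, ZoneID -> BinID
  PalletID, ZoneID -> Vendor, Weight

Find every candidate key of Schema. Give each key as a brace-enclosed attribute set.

{Aisle, Vendor, Weight}, {Aisle, ZoneID}, {PalletID, ZoneID}

{Aisle, ZoneID} is a candidate key since {Aisle, ZoneID}⁺ = {Aisle, BinID, ExpiryDate, PalletID, Vendor, Weight, ZoneID} covers every attribute.
{PalletID, ZoneID} is a candidate key since {PalletID, ZoneID}⁺ = {Aisle, BinID, ExpiryDate, PalletID, Vendor, Weight, ZoneID} covers every attribute.
{Aisle, Vendor, Weight} is a candidate key since {Aisle, Vendor, Weight}⁺ = {Aisle, BinID, ExpiryDate, PalletID, Vendor, Weight, ZoneID} covers every attribute.
Any other superkey properly contains one of these, so there are no further candidate keys.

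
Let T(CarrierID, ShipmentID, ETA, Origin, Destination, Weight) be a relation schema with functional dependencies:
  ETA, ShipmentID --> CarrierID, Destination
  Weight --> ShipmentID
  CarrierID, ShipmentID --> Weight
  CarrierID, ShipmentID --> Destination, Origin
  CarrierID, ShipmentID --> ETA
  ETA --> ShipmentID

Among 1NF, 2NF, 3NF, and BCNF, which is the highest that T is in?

3NF

Candidate keys: {CarrierID, ShipmentID}, {CarrierID, Weight}, {ETA}. Prime attributes: {CarrierID, ETA, ShipmentID, Weight}.
Weight --> ShipmentID: {Weight}⁺ = {ShipmentID, Weight}, which is not all of the attributes, so the left side is not a superkey — BCNF is violated.
But every attribute on its right side ({ShipmentID}) is prime, and the same holds for every other non-superkey FD, so 3NF still holds.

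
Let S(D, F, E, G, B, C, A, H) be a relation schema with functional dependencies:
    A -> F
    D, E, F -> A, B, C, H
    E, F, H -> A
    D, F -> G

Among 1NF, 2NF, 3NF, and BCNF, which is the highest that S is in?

1NF

Candidate keys: {A, D, E}, {D, E, F}. Prime attributes: {A, D, E, F}.
A -> F: {A}⁺ = {A, F}, which is not all of the attributes, so the left side is not a superkey — BCNF is violated.
Because {G} is non-prime and the left side of D, F -> G is not a superkey, the relation is not in 3NF.
{A, D} is a proper subset of the key {A, D, E}, and {A, D}⁺ contains the non-prime attribute {G} — a partial dependency, so 2NF is violated.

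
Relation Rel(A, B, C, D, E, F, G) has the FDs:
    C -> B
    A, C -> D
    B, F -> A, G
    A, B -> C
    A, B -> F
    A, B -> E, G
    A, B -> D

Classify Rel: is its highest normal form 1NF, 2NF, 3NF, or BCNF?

3NF

Candidate keys: {A, B}, {A, C}, {B, F}, {C, F}. Prime attributes: {A, B, C, F}.
C -> B: {C}⁺ = {B, C}, which is not all of the attributes, so the left side is not a superkey — BCNF is violated.
Its right-hand attributes {B} are all prime, as are those of every other non-superkey FD — the relation is in 3NF.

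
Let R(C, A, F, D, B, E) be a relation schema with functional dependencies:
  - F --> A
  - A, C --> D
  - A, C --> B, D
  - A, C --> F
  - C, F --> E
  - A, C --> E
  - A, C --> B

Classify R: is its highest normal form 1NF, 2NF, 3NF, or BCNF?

3NF

Candidate keys: {A, C}, {C, F}. Prime attributes: {A, C, F}.
For F --> A we have {F}⁺ = {A, F}; {F} is not a superkey, so BCNF fails.
Its right-hand attributes {A} are all prime, as are those of every other non-superkey FD — the relation is in 3NF.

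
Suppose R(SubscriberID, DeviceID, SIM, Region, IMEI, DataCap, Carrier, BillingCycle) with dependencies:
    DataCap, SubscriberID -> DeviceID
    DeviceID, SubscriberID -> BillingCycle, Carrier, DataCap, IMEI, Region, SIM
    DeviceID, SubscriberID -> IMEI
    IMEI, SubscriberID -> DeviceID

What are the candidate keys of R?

{DataCap, SubscriberID}, {DeviceID, SubscriberID}, {IMEI, SubscriberID}

No FD produces {SubscriberID}, so it must be in every candidate key.
{DataCap, SubscriberID}⁺ = {BillingCycle, Carrier, DataCap, DeviceID, IMEI, Region, SIM, SubscriberID} — all of the relation — so {DataCap, SubscriberID} is a candidate key.
{DeviceID, SubscriberID}⁺ = {BillingCycle, Carrier, DataCap, DeviceID, IMEI, Region, SIM, SubscriberID} — all of the relation — so {DeviceID, SubscriberID} is a candidate key.
{IMEI, SubscriberID}⁺ = {BillingCycle, Carrier, DataCap, DeviceID, IMEI, Region, SIM, SubscriberID} — all of the relation — so {IMEI, SubscriberID} is a candidate key.
No proper subset of any of these is a key, and no other minimal superkey exists.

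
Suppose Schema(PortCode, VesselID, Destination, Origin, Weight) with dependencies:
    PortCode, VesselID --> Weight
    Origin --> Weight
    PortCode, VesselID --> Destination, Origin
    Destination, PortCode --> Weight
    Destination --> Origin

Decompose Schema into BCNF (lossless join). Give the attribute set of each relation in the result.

Candidate key of the original relation: {PortCode, VesselID}.
In {Destination, Origin, PortCode, VesselID, Weight}, {Origin} is not a superkey ({Origin}⁺ restricted to this set is {Origin, Weight}), so split on Origin --> Weight into {Origin, Weight} and {Destination, Origin, PortCode, VesselID}.
{Origin, Weight} is in BCNF.
In {Destination, Origin, PortCode, VesselID}, {Destination, PortCode} is not a superkey ({Destination, PortCode}⁺ restricted to this set is {Destination, Origin, PortCode}), so split on Destination, PortCode --> Origin into {Destination, Origin, PortCode} and {Destination, PortCode, VesselID}.
In {Destination, Origin, PortCode}, {Destination} is not a superkey ({Destination}⁺ restricted to this set is {Destination, Origin}), so split on Destination --> Origin into {Destination, Origin} and {Destination, PortCode}.
{Destination, Origin} is in BCNF.
{Destination, PortCode} is in BCNF.
{Destination, PortCode, VesselID} is in BCNF.

{Destination, Origin}; {Destination, PortCode, VesselID}; {Origin, Weight}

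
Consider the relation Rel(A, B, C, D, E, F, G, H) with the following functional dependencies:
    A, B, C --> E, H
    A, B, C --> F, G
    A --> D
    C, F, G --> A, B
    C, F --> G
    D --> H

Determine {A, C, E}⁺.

Start with {A, C, E}.
A --> D applies; add {D} → now {A, C, D, E}.
D --> H applies; add {H} → now {A, C, D, E, H}.
No further FD applies.

{A, C, D, E, H}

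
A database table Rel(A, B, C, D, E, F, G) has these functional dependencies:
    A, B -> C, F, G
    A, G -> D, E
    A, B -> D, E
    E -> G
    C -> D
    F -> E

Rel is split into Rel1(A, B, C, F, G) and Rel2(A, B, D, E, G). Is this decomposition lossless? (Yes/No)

The shared attributes are {A, B, G} and {A, B, G}⁺ = {A, B, C, D, E, F, G}.
Since Rel1 ⊆ {A, B, C, D, E, F, G}, the intersection is a superkey of Rel1; the decomposition is lossless.

Yes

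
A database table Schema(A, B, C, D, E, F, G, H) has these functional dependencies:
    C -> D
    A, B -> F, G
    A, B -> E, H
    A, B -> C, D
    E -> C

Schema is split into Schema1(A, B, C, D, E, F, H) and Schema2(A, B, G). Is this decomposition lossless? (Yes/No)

Schema1 ∩ Schema2 = {A, B}; its closure under F is {A, B, C, D, E, F, G, H}.
Schema1 is contained in that closure, so Schema1 ∩ Schema2 -> Schema1 holds and the join is lossless.

Yes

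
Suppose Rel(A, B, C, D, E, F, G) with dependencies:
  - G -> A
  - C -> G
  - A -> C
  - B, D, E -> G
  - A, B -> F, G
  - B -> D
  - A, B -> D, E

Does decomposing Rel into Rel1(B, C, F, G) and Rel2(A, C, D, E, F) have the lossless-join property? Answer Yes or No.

No

The shared attributes are {C, F} and {C, F}⁺ = {A, C, F, G}.
The closure covers neither Rel1 nor Rel2 entirely; the join is not lossless.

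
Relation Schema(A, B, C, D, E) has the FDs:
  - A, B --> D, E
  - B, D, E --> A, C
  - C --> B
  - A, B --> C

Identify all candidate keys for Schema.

{A, B}, {A, C}, {B, D, E}, {C, D, E}

{A, B}⁺ = {A, B, C, D, E} — all of the relation — so {A, B} is a candidate key.
{A, C}⁺ = {A, B, C, D, E} — all of the relation — so {A, C} is a candidate key.
{B, D, E}⁺ = {A, B, C, D, E} — all of the relation — so {B, D, E} is a candidate key.
{C, D, E}⁺ = {A, B, C, D, E} — all of the relation — so {C, D, E} is a candidate key.
These are minimal and exhaustive — every other superkey contains one of them.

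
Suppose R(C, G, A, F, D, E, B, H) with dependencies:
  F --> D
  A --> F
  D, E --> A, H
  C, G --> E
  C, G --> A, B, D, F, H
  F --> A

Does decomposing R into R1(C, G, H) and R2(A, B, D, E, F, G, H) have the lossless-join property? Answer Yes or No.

No

The shared attributes are {G, H} and {G, H}⁺ = {G, H}.
The closure covers neither R1 nor R2 entirely; the join is not lossless.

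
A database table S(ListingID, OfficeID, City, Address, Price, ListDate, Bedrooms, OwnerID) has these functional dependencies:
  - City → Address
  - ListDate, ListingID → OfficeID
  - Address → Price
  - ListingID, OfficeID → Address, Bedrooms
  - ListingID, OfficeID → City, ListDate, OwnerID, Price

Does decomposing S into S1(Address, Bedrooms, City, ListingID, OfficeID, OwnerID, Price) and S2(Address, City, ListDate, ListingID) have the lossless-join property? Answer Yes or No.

The shared attributes are {Address, City, ListingID} and {Address, City, ListingID}⁺ = {Address, City, ListingID, Price}.
S1 ⊄ {Address, City, ListingID, Price} and S2 ⊄ {Address, City, ListingID, Price}, so the split is lossy.

No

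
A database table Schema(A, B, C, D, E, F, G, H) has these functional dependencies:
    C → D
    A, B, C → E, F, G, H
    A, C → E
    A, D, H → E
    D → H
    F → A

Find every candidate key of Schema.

No FD produces {B, C}, so they must be in every candidate key.
{A, B, C} is a candidate key since {A, B, C}⁺ = {A, B, C, D, E, F, G, H} covers every attribute.
{B, C, F} is a candidate key since {B, C, F}⁺ = {A, B, C, D, E, F, G, H} covers every attribute.
No proper subset of any of these is a key, and no other minimal superkey exists.

{A, B, C}, {B, C, F}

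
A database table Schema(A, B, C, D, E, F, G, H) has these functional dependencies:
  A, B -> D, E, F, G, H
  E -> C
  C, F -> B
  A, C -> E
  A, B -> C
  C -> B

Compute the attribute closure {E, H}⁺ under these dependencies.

{B, C, E, H}

Start with {E, H}.
E -> C applies; add {C} → now {C, E, H}.
C -> B applies; add {B} → now {B, C, E, H}.
No further FD applies.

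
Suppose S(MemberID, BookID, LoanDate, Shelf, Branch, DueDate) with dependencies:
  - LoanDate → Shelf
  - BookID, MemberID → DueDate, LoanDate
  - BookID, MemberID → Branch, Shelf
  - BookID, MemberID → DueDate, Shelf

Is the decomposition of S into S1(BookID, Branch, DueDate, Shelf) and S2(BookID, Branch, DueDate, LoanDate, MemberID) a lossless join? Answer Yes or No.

No

S1 ∩ S2 = {BookID, Branch, DueDate}; its closure under F is {BookID, Branch, DueDate}.
S1 ⊄ {BookID, Branch, DueDate} and S2 ⊄ {BookID, Branch, DueDate}, so the split is lossy.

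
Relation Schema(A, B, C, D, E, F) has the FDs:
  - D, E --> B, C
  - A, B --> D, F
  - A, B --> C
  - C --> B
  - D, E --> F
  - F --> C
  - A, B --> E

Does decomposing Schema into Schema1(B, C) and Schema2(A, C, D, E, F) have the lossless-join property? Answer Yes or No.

Yes

Schema1 ∩ Schema2 = {C}; its closure under F is {B, C}.
This includes all of Schema1, so the common attributes are a superkey of Schema1 — the join is lossless.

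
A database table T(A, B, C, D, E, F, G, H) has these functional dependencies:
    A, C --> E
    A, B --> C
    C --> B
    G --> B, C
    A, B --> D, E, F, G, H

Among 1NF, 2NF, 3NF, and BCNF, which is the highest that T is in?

3NF

Candidate keys: {A, B}, {A, C}, {A, G}. Prime attributes: {A, B, C, G}.
C --> B breaks BCNF: {C}⁺ = {B, C}, so {C} is not a superkey.
Its right-hand attributes {B} are all prime, as are those of every other non-superkey FD — the relation is in 3NF.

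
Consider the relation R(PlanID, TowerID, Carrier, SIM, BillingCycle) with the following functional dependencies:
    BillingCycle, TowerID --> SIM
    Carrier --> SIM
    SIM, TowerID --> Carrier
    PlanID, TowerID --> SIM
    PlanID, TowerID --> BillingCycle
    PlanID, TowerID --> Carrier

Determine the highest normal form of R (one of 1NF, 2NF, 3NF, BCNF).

2NF

Candidate key: {PlanID, TowerID}. Prime attributes: {PlanID, TowerID}.
BillingCycle, TowerID --> SIM breaks BCNF: {BillingCycle, TowerID}⁺ = {BillingCycle, Carrier, SIM, TowerID}, so {BillingCycle, TowerID} is not a superkey.
BillingCycle, TowerID --> SIM determines the non-prime attribute {SIM} from a non-superkey — 3NF is violated.
No non-prime attribute depends on a proper subset of any candidate key, so 2NF holds.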